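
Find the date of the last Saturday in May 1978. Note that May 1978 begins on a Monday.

1978-05-27

May 1978 begins on a Monday, so the first Saturday is May 6 (5 days later).
May 1978 has 31 days. Adding weeks: 6, 13, 20, 27 — the last one ≤ 31 is the 27th.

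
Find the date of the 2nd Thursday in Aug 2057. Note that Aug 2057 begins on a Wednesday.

Aug 9, 2057

Aug 2057 begins on a Wednesday, so the first Thursday is Aug 2 (1 day later).
The 2nd Thursday is 1 weeks later: 2 + 7 = 9.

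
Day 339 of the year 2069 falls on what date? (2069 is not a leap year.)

January has 31 days (339 − 31 = 308 remain).
February has 28 days (308 − 28 = 280 remain).
March has 31 days (280 − 31 = 249 remain).
April has 30 days (249 − 30 = 219 remain).
May has 31 days (219 − 31 = 188 remain).
June has 30 days (188 − 30 = 158 remain).
July has 31 days (158 − 31 = 127 remain).
August has 31 days (127 − 31 = 96 remain).
September has 30 days (96 − 30 = 66 remain).
October has 31 days (66 − 31 = 35 remain).
November has 30 days (35 − 30 = 5 remain).
5 into December → December 5.

2069-12-05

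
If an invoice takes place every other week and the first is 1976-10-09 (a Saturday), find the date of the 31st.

The 31st occurrence is 30 intervals after the first: 30 × 14 = 420 days after 1976-10-09.
October has 31 days — 22 days to the end of October leaves 398.
November has 30 days (368 left).
December has 31 days (337 left).
January has 31 days (306 left).
February has 28 days (278 left).
March has 31 days (247 left).
April has 30 days (217 left).
May has 31 days (186 left).
June has 30 days (156 left).
July has 31 days (125 left).
August has 31 days (94 left).
September has 30 days (64 left).
October has 31 days (33 left).
November has 30 days (3 left).
3 days into December → 1977-12-03.

1977-12-03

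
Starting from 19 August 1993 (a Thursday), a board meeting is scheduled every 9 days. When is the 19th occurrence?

28 January 1994

The 19th occurrence is 18 intervals after the first: 18 × 9 = 162 days after 19 August 1993.
August has 31 days — 12 days to the end of August leaves 150.
September has 30 days (120 left).
October has 31 days (89 left).
November has 30 days (59 left).
December has 31 days (28 left).
28 days into January → 28 January 1994.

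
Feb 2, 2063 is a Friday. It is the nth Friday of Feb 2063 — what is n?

Day 2 falls in week ⌈2/7⌉ of the month.
Days 1–7 hold the 1st Friday, 8–14 the 2nd, 15–21 the 3rd, 22–28 the 4th, 29–31 the 5th.
2 is in the range for the 1st.

1st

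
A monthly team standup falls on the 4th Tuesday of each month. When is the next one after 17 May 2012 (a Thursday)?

22 May 2012

May 2012 starts on a Tuesday; its first Tuesday is the 1st, so the 4th Tuesday is the 22nd — 22 May 2012.
22 May 2012 is after 17 May 2012, so that is the next one.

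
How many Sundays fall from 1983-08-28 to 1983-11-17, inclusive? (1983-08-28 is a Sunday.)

12

1983-08-28 is a Sunday; the first Sunday on or after it is 1983-08-28.
From 1983-08-28 to 1983-11-17: 3 + 30 + 31 + 17 = 81 days (rest of August, September, October, November).
81 ÷ 7 = 11 full weeks with remainder 4, so 11 more Sundays after the first → 12.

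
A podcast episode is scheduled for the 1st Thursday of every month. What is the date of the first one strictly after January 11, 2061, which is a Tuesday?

February 3, 2061

January 2061 starts on a Saturday, so its 1st Thursday is January 6, 2061 (5 days in).
That is not after January 11, 2061, so look at February 2061.
February 2061 starts on a Tuesday, so its 1st Thursday is February 3, 2061 (2 days in).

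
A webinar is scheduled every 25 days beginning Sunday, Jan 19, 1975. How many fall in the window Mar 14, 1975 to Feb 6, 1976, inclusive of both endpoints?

13

Occurrences land 25·i days after Jan 19, 1975 for i = 0, 1, 2, …
Mar 14, 1975 is 54 days after the start; 54 ÷ 25 = 2 remainder 4; since the remainder is 4, round up to i = 3. First occurrence in the window: #4 on Apr 4, 1975 (3×25 = 75 days in).
Feb 6, 1976 is 383 days after the start; 383 ÷ 25 = 15 remainder 8. Last occurrence in the window: #16 on Jan 29, 1976.
Occurrences #4 through #16: 13 in total.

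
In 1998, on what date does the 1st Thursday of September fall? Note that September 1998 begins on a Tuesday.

3 September 1998

September 1998 begins on a Tuesday, so the first Thursday is September 3 (2 days later).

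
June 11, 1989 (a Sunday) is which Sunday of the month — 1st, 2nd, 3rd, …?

2nd

Day 11 falls in week ⌈11/7⌉ of the month.
Days 1–7 hold the 1st Sunday, 8–14 the 2nd, 15–21 the 3rd, 22–28 the 4th, 29–31 the 5th.
11 is in the range for the 2nd.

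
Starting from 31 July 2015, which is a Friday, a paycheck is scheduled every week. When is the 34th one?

The 34th occurrence is 33 intervals after the first: 33 × 7 = 231 days after 31 July 2015.
July has 31 days — 0 days to the end of July leaves 231.
August has 31 days (200 left).
September has 30 days (170 left).
October has 31 days (139 left).
November has 30 days (109 left).
December has 31 days (78 left).
January has 31 days (47 left).
February has 29 days (18 left).
18 days into March → 18 March 2016.

18 March 2016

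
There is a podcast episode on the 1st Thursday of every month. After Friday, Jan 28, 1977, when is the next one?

Jan 1977 starts on a Saturday, so its 1st Thursday is Jan 6, 1977 (5 days in).
That is not after Jan 28, 1977, so look at Feb 1977.
Feb 1977 starts on a Tuesday, so its 1st Thursday is Feb 3, 1977 (2 days in).

Feb 3, 1977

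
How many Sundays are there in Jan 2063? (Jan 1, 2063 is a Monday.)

Jan 1, 2063 is a Monday; the first Sunday on or after it is Jan 7, 2063 (6 days later).
From Jan 7, 2063 to Jan 31, 2063 is 31 − 7 = 24 days.
24 ÷ 7 = 3 full weeks with remainder 3, so 3 more Sundays after the first → 4.

4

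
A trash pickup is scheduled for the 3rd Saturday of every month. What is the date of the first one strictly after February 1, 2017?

February 2017 starts on a Wednesday; its first Saturday is the 4th, so the 3rd Saturday is the 18th — February 18, 2017.
February 18, 2017 is after February 1, 2017, so that is the next one.

February 18, 2017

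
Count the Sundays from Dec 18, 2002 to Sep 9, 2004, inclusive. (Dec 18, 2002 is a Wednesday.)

90

Dec 18, 2002 is a Wednesday; the first Sunday on or after it is Dec 22, 2002 (4 days later).
From Dec 22, 2002 to Sep 9, 2004: 9 + 365 + 253 = 627 days (rest of 2002, 2003, to Sep 9, 2004 in 2004).
627 ÷ 7 = 89 full weeks with remainder 4, so 89 more Sundays after the first → 90.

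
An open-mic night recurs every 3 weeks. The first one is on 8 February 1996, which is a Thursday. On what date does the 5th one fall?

2 May 1996

The 5th occurrence is 4 intervals after the first: 4 × 21 = 84 days after 8 February 1996.
February has 29 days — 21 days to the end of February leaves 63.
March has 31 days (32 left).
April has 30 days (2 left).
2 days into May → 2 May 1996.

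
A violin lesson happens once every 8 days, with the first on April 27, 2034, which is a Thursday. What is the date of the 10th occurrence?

The 10th occurrence is 9 intervals after the first: 9 × 8 = 72 days after April 27, 2034.
April has 30 days — 3 days to the end of April leaves 69.
May has 31 days (38 left).
June has 30 days (8 left).
8 days into July → July 8, 2034.

July 8, 2034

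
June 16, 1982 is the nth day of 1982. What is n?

167

Days in months before June: 31 + 28 + 31 + 30 + 31 = 151.
Plus 16 days into June → day 167.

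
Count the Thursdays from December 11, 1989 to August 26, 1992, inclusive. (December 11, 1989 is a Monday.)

141

December 11, 1989 is a Monday; the first Thursday on or after it is December 14, 1989 (3 days later).
From December 14, 1989 to August 26, 1992: 17 + 365 + 365 + 239 = 986 days (rest of 1989, 1990, 1991, to August 26, 1992 in 1992).
986 ÷ 7 = 140 full weeks with remainder 6, so 140 more Thursdays after the first → 141.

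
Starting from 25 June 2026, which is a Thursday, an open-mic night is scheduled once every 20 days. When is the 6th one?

3 October 2026

The 6th occurrence is 5 intervals after the first: 5 × 20 = 100 days after 25 June 2026.
June has 30 days — 5 days to the end of June leaves 95.
July has 31 days (64 left).
August has 31 days (33 left).
September has 30 days (3 left).
3 days into October → 3 October 2026.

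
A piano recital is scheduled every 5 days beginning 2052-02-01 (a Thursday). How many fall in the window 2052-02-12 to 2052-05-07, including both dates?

17

Occurrences land 5·i days after 2052-02-01 for i = 0, 1, 2, …
2052-02-12 is 11 days after the start; 11 ÷ 5 = 2 remainder 1; since the remainder is 1, round up to i = 3. First occurrence in the window: #4 on 2052-02-16 (3×5 = 15 days in).
2052-05-07 is 96 days after the start; 96 ÷ 5 = 19 remainder 1. Last occurrence in the window: #20 on 2052-05-06.
Occurrences #4 through #20: 17 in total.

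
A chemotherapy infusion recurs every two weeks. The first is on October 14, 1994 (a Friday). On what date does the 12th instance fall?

March 17, 1995

The 12th occurrence is 11 intervals after the first: 11 × 14 = 154 days after October 14, 1994.
October has 31 days — 17 days to the end of October leaves 137.
November has 30 days (107 left).
December has 31 days (76 left).
January has 31 days (45 left).
February has 28 days (17 left).
17 days into March → March 17, 1995.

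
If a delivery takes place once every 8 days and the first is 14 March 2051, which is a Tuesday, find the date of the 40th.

20 January 2052

The 40th occurrence is 39 intervals after the first: 39 × 8 = 312 days after 14 March 2051.
March has 31 days — 17 days to the end of March leaves 295.
April has 30 days (265 left).
May has 31 days (234 left).
June has 30 days (204 left).
July has 31 days (173 left).
August has 31 days (142 left).
September has 30 days (112 left).
October has 31 days (81 left).
November has 30 days (51 left).
December has 31 days (20 left).
20 days into January → 20 January 2052.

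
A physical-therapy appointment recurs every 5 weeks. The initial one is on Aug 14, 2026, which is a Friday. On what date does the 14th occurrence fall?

The 14th occurrence is 13 intervals after the first: 13 × 35 = 455 days after Aug 14, 2026.
Aug has 31 days — 17 days to the end of Aug leaves 438.
From end of Aug to end of 2026 is 122 days (316 left).
Jan has 31 days (285 left).
Feb has 28 days (257 left).
Mar has 31 days (226 left).
Apr has 30 days (196 left).
May has 31 days (165 left).
Jun has 30 days (135 left).
Jul has 31 days (104 left).
Aug has 31 days (73 left).
Sep has 30 days (43 left).
Oct has 31 days (12 left).
12 days into Nov → Nov 12, 2027.

Nov 12, 2027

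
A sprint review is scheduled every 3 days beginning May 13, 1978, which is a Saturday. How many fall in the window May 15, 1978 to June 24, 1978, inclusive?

14

Occurrences land 3·i days after May 13, 1978 for i = 0, 1, 2, …
May 15, 1978 is 2 days after the start; 2 ÷ 3 = 0 remainder 2; since the remainder is 2, round up to i = 1. First occurrence in the window: #2 on May 16, 1978 (1×3 = 3 days in).
June 24, 1978 is 42 days after the start; 42 ÷ 3 = 14 remainder 0. Last occurrence in the window: #15 on June 24, 1978.
Occurrences #2 through #15: 14 in total.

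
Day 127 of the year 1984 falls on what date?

January has 31 days (127 − 31 = 96 remain).
February has 29 days (96 − 29 = 67 remain).
March has 31 days (67 − 31 = 36 remain).
April has 30 days (36 − 30 = 6 remain).
6 into May → May 6.

1984-05-06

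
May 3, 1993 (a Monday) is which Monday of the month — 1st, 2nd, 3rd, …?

1st

Day 3 falls in week ⌈3/7⌉ of the month.
Days 1–7 hold the 1st Monday, 8–14 the 2nd, 15–21 the 3rd, 22–28 the 4th, 29–31 the 5th.
3 is in the range for the 1st.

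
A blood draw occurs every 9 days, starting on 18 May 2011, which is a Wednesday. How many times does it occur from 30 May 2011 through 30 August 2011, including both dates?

Occurrences land 9·i days after 18 May 2011 for i = 0, 1, 2, …
30 May 2011 is 12 days after the start; 12 ÷ 9 = 1 remainder 3; since the remainder is 3, round up to i = 2. First occurrence in the window: #3 on 5 June 2011 (2×9 = 18 days in).
30 August 2011 is 104 days after the start; 104 ÷ 9 = 11 remainder 5. Last occurrence in the window: #12 on 25 August 2011.
Occurrences #3 through #12: 10 in total.

10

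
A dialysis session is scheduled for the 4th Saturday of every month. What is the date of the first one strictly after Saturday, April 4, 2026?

April 25, 2026

April 2026 starts on a Wednesday; its first Saturday is the 4th, so the 4th Saturday is the 25th — April 25, 2026.
April 25, 2026 is after April 4, 2026, so that is the next one.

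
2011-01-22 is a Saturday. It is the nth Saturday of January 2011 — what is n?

Day 22 falls in week ⌈22/7⌉ of the month.
Days 1–7 hold the 1st Saturday, 8–14 the 2nd, 15–21 the 3rd, 22–28 the 4th, 29–31 the 5th.
22 is in the range for the 4th.

4th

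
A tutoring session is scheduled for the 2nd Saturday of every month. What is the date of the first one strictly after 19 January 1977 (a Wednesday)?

12 February 1977

January 1977 starts on a Saturday; its first Saturday is the 1st, so the 2nd Saturday is the 8th — 8 January 1977.
That is not after 19 January 1977, so look at February 1977.
February 1977 starts on a Tuesday; its first Saturday is the 5th, so the 2nd Saturday is the 12th — 12 February 1977.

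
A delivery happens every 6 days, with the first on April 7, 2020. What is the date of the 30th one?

The 30th occurrence is 29 intervals after the first: 29 × 6 = 174 days after April 7, 2020.
April has 30 days — 23 days to the end of April leaves 151.
May has 31 days (120 left).
June has 30 days (90 left).
July has 31 days (59 left).
August has 31 days (28 left).
28 days into September → September 28, 2020.

September 28, 2020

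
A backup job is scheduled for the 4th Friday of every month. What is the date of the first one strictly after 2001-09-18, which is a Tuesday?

September 2001 starts on a Saturday; its first Friday is the 7th, so the 4th Friday is the 28th — 2001-09-28.
2001-09-28 is after 2001-09-18, so that is the next one.

2001-09-28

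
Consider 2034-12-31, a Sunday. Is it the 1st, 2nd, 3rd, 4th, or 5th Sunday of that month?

5th

Day 31 falls in week ⌈31/7⌉ of the month.
Days 1–7 hold the 1st Sunday, 8–14 the 2nd, 15–21 the 3rd, 22–28 the 4th, 29–31 the 5th.
31 is in the range for the 5th.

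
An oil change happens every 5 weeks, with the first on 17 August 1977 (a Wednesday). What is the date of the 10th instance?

28 June 1978

The 10th occurrence is 9 intervals after the first: 9 × 35 = 315 days after 17 August 1977.
August has 31 days — 14 days to the end of August leaves 301.
September has 30 days (271 left).
October has 31 days (240 left).
November has 30 days (210 left).
December has 31 days (179 left).
January has 31 days (148 left).
February has 28 days (120 left).
March has 31 days (89 left).
April has 30 days (59 left).
May has 31 days (28 left).
28 days into June → 28 June 1978.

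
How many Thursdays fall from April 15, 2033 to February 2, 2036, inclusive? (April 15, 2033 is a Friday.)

146

April 15, 2033 is a Friday; the first Thursday on or after it is April 21, 2033 (6 days later).
From April 21, 2033 to February 2, 2036: 254 + 365 + 365 + 33 = 1017 days (rest of 2033, 2034, 2035, to February 2, 2036 in 2036).
1017 ÷ 7 = 145 full weeks with remainder 2, so 145 more Thursdays after the first → 146.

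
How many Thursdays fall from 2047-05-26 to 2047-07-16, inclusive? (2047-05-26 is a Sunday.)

7

2047-05-26 is a Sunday; the first Thursday on or after it is 2047-05-30 (4 days later).
From 2047-05-30 to 2047-07-16: 1 + 30 + 16 = 47 days (rest of May, June, July).
47 ÷ 7 = 6 full weeks with remainder 5, so 6 more Thursdays after the first → 7.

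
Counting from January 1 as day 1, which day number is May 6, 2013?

Days in months before May: 31 + 28 + 31 + 30 = 120.
Plus 6 days into May → day 126.

126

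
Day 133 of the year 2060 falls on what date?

Jan has 31 days (133 − 31 = 102 remain).
Feb has 29 days (102 − 29 = 73 remain).
Mar has 31 days (73 − 31 = 42 remain).
Apr has 30 days (42 − 30 = 12 remain).
12 into May → May 12.

May 12, 2060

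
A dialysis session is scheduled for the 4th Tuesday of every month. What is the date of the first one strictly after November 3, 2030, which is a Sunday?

November 26, 2030

November 2030 starts on a Friday; its first Tuesday is the 5th, so the 4th Tuesday is the 26th — November 26, 2030.
November 26, 2030 is after November 3, 2030, so that is the next one.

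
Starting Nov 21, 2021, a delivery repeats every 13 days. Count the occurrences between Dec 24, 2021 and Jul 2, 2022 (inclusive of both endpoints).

Occurrences land 13·i days after Nov 21, 2021 for i = 0, 1, 2, …
Dec 24, 2021 is 33 days after the start; 33 ÷ 13 = 2 remainder 7; since the remainder is 7, round up to i = 3. First occurrence in the window: #4 on Dec 30, 2021 (3×13 = 39 days in).
Jul 2, 2022 is 223 days after the start; 223 ÷ 13 = 17 remainder 2. Last occurrence in the window: #18 on Jun 30, 2022.
Occurrences #4 through #18: 15 in total.

15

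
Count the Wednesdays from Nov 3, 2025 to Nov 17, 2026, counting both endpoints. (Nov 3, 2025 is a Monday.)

54

Nov 3, 2025 is a Monday; the first Wednesday on or after it is Nov 5, 2025 (2 days later).
From Nov 5, 2025 to Nov 17, 2026: 56 + 321 = 377 days (rest of 2025, to Nov 17, 2026 in 2026).
377 ÷ 7 = 53 full weeks with remainder 6, so 53 more Wednesdays after the first → 54.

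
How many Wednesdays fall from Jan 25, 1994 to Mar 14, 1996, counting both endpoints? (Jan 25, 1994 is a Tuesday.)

112

Jan 25, 1994 is a Tuesday; the first Wednesday on or after it is Jan 26, 1994 (1 day later).
From Jan 26, 1994 to Mar 14, 1996: 339 + 365 + 74 = 778 days (rest of 1994, 1995, to Mar 14, 1996 in 1996).
778 ÷ 7 = 111 full weeks with remainder 1, so 111 more Wednesdays after the first → 112.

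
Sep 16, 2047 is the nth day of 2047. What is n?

259

Days in months before Sep: 31 + 28 + 31 + 30 + 31 + 30 + 31 + 31 = 243.
Plus 16 days into Sep → day 259.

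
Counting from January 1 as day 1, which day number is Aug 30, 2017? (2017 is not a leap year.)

Days in months before Aug: 31 + 28 + 31 + 30 + 31 + 30 + 31 = 212.
Plus 30 days into Aug → day 242.

242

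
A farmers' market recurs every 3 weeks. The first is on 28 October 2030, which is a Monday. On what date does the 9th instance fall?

14 April 2031

The 9th occurrence is 8 intervals after the first: 8 × 21 = 168 days after 28 October 2030.
October has 31 days — 3 days to the end of October leaves 165.
November has 30 days (135 left).
December has 31 days (104 left).
January has 31 days (73 left).
February has 28 days (45 left).
March has 31 days (14 left).
14 days into April → 14 April 2031.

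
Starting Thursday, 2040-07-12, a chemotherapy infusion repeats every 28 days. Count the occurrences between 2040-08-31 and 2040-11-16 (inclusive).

Occurrences land 28·i days after 2040-07-12 for i = 0, 1, 2, …
2040-08-31 is 50 days after the start; 50 ÷ 28 = 1 remainder 22; since the remainder is 22, round up to i = 2. First occurrence in the window: #3 on 2040-09-06 (2×28 = 56 days in).
2040-11-16 is 127 days after the start; 127 ÷ 28 = 4 remainder 15. Last occurrence in the window: #5 on 2040-11-01.
Occurrences #3 through #5: 3 in total.

3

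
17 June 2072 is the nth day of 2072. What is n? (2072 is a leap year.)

Days in months before June: 31 + 29 + 31 + 30 + 31 = 152.
Plus 17 days into June → day 169.

169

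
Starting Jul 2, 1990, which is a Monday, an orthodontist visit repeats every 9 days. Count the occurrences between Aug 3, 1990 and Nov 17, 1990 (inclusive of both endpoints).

Occurrences land 9·i days after Jul 2, 1990 for i = 0, 1, 2, …
Aug 3, 1990 is 32 days after the start; 32 ÷ 9 = 3 remainder 5; since the remainder is 5, round up to i = 4. First occurrence in the window: #5 on Aug 7, 1990 (4×9 = 36 days in).
Nov 17, 1990 is 138 days after the start; 138 ÷ 9 = 15 remainder 3. Last occurrence in the window: #16 on Nov 14, 1990.
Occurrences #5 through #16: 12 in total.

12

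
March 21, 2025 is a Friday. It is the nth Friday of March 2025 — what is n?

3rd

Day 21 falls in week ⌈21/7⌉ of the month.
Days 1–7 hold the 1st Friday, 8–14 the 2nd, 15–21 the 3rd, 22–28 the 4th, 29–31 the 5th.
21 is in the range for the 3rd.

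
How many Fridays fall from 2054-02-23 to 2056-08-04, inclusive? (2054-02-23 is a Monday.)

2054-02-23 is a Monday; the first Friday on or after it is 2054-02-27 (4 days later).
From 2054-02-27 to 2056-08-04: 307 + 365 + 217 = 889 days (rest of 2054, 2055, to 2056-08-04 in 2056).
889 ÷ 7 = 127 full weeks with remainder 0, so 127 more Fridays after the first → 128.

128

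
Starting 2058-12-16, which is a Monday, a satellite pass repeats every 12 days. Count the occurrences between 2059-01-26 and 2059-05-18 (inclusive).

9

Occurrences land 12·i days after 2058-12-16 for i = 0, 1, 2, …
2059-01-26 is 41 days after the start; 41 ÷ 12 = 3 remainder 5; since the remainder is 5, round up to i = 4. First occurrence in the window: #5 on 2059-02-02 (4×12 = 48 days in).
2059-05-18 is 153 days after the start; 153 ÷ 12 = 12 remainder 9. Last occurrence in the window: #13 on 2059-05-09.
Occurrences #5 through #13: 9 in total.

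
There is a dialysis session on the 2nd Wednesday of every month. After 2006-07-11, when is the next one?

July 2006 starts on a Saturday; its first Wednesday is the 5th, so the 2nd Wednesday is the 12th — 2006-07-12.
2006-07-12 is after 2006-07-11, so that is the next one.

2006-07-12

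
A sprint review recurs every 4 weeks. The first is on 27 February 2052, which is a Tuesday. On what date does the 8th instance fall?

The 8th occurrence is 7 intervals after the first: 7 × 28 = 196 days after 27 February 2052.
February has 29 days — 2 days to the end of February leaves 194.
March has 31 days (163 left).
April has 30 days (133 left).
May has 31 days (102 left).
June has 30 days (72 left).
July has 31 days (41 left).
August has 31 days (10 left).
10 days into September → 10 September 2052.

10 September 2052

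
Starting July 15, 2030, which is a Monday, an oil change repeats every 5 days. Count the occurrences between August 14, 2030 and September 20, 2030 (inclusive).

8

Occurrences land 5·i days after July 15, 2030 for i = 0, 1, 2, …
August 14, 2030 is 30 days after the start; 30 ÷ 5 = 6 remainder 0. First occurrence in the window: #7 on August 14, 2030 (6×5 = 30 days in).
September 20, 2030 is 67 days after the start; 67 ÷ 5 = 13 remainder 2. Last occurrence in the window: #14 on September 18, 2030.
Occurrences #7 through #14: 8 in total.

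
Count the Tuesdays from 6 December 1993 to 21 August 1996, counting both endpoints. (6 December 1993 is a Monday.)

6 December 1993 is a Monday; the first Tuesday on or after it is 7 December 1993 (1 day later).
From 7 December 1993 to 21 August 1996: 24 + 365 + 365 + 234 = 988 days (rest of 1993, 1994, 1995, to 21 August 1996 in 1996).
988 ÷ 7 = 141 full weeks with remainder 1, so 141 more Tuesdays after the first → 142.

142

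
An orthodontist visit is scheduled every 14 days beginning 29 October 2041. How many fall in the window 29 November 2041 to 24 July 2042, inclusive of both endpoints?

Occurrences land 14·i days after 29 October 2041 for i = 0, 1, 2, …
29 November 2041 is 31 days after the start; 31 ÷ 14 = 2 remainder 3; since the remainder is 3, round up to i = 3. First occurrence in the window: #4 on 10 December 2041 (3×14 = 42 days in).
24 July 2042 is 268 days after the start; 268 ÷ 14 = 19 remainder 2. Last occurrence in the window: #20 on 22 July 2042.
Occurrences #4 through #20: 17 in total.

17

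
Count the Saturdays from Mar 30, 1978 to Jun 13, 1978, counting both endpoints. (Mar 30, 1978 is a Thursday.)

Mar 30, 1978 is a Thursday; the first Saturday on or after it is Apr 1, 1978 (2 days later).
From Apr 1, 1978 to Jun 13, 1978: 29 + 31 + 13 = 73 days (rest of Apr, May, Jun).
73 ÷ 7 = 10 full weeks with remainder 3, so 10 more Saturdays after the first → 11.

11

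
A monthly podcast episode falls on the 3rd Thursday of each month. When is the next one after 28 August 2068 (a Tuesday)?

20 September 2068

August 2068 starts on a Wednesday; its first Thursday is the 2nd, so the 3rd Thursday is the 16th — 16 August 2068.
That is not after 28 August 2068, so look at September 2068.
September 2068 starts on a Saturday; its first Thursday is the 6th, so the 3rd Thursday is the 20th — 20 September 2068.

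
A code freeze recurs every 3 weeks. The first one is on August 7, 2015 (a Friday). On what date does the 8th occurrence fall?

January 1, 2016

The 8th occurrence is 7 intervals after the first: 7 × 21 = 147 days after August 7, 2015.
August has 31 days — 24 days to the end of August leaves 123.
September has 30 days (93 left).
October has 31 days (62 left).
November has 30 days (32 left).
December has 31 days (1 left).
1 day into January → January 1, 2016.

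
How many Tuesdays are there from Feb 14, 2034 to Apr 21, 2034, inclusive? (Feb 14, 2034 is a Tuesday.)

10

Feb 14, 2034 is a Tuesday; the first Tuesday on or after it is Feb 14, 2034.
From Feb 14, 2034 to Apr 21, 2034: 14 + 31 + 21 = 66 days (rest of Feb, Mar, Apr).
66 ÷ 7 = 9 full weeks with remainder 3, so 9 more Tuesdays after the first → 10.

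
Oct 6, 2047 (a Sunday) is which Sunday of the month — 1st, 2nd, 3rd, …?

Day 6 falls in week ⌈6/7⌉ of the month.
Days 1–7 hold the 1st Sunday, 8–14 the 2nd, 15–21 the 3rd, 22–28 the 4th, 29–31 the 5th.
6 is in the range for the 1st.

1st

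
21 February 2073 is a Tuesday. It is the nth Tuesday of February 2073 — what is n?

3rd

Day 21 falls in week ⌈21/7⌉ of the month.
Days 1–7 hold the 1st Tuesday, 8–14 the 2nd, 15–21 the 3rd, 22–28 the 4th, 29–31 the 5th.
21 is in the range for the 3rd.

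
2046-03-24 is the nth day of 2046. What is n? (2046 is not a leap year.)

83

Days in months before March: 31 + 28 = 59.
Plus 24 days into March → day 83.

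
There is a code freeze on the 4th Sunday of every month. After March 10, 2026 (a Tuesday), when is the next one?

March 2026 starts on a Sunday; its first Sunday is the 1st, so the 4th Sunday is the 22nd — March 22, 2026.
March 22, 2026 is after March 10, 2026, so that is the next one.

March 22, 2026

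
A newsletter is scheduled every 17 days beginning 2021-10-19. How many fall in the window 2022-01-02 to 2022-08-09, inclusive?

13

Occurrences land 17·i days after 2021-10-19 for i = 0, 1, 2, …
2022-01-02 is 75 days after the start; 75 ÷ 17 = 4 remainder 7; since the remainder is 7, round up to i = 5. First occurrence in the window: #6 on 2022-01-12 (5×17 = 85 days in).
2022-08-09 is 294 days after the start; 294 ÷ 17 = 17 remainder 5. Last occurrence in the window: #18 on 2022-08-04.
Occurrences #6 through #18: 13 in total.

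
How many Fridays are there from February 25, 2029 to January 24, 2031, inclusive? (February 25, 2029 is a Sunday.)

February 25, 2029 is a Sunday; the first Friday on or after it is March 2, 2029 (5 days later).
From March 2, 2029 to January 24, 2031: 304 + 365 + 24 = 693 days (rest of 2029, 2030, to January 24, 2031 in 2031).
693 ÷ 7 = 99 full weeks with remainder 0, so 99 more Fridays after the first → 100.

100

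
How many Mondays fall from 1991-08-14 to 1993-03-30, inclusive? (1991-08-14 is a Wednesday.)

85

1991-08-14 is a Wednesday; the first Monday on or after it is 1991-08-19 (5 days later).
From 1991-08-19 to 1993-03-30: 134 + 366 + 89 = 589 days (rest of 1991, 1992, to 1993-03-30 in 1993).
589 ÷ 7 = 84 full weeks with remainder 1, so 84 more Mondays after the first → 85.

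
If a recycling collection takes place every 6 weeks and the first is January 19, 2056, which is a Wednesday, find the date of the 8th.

November 8, 2056

The 8th occurrence is 7 intervals after the first: 7 × 42 = 294 days after January 19, 2056.
January has 31 days — 12 days to the end of January leaves 282.
February has 29 days (253 left).
March has 31 days (222 left).
April has 30 days (192 left).
May has 31 days (161 left).
June has 30 days (131 left).
July has 31 days (100 left).
August has 31 days (69 left).
September has 30 days (39 left).
October has 31 days (8 left).
8 days into November → November 8, 2056.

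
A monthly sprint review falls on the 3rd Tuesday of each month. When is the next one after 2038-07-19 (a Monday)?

2038-07-20

July 2038 starts on a Thursday; its first Tuesday is the 6th, so the 3rd Tuesday is the 20th — 2038-07-20.
2038-07-20 is after 2038-07-19, so that is the next one.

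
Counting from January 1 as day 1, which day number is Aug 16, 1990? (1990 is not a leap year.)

228

Days in months before Aug: 31 + 28 + 31 + 30 + 31 + 30 + 31 = 212.
Plus 16 days into Aug → day 228.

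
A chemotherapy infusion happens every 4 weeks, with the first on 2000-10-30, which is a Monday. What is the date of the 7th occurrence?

The 7th occurrence is 6 intervals after the first: 6 × 28 = 168 days after 2000-10-30.
October has 31 days — 1 day to the end of October leaves 167.
November has 30 days (137 left).
December has 31 days (106 left).
January has 31 days (75 left).
February has 28 days (47 left).
March has 31 days (16 left).
16 days into April → 2001-04-16.

2001-04-16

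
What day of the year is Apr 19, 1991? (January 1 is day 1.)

109

Days in months before Apr: 31 + 28 + 31 = 90.
Plus 19 days into Apr → day 109.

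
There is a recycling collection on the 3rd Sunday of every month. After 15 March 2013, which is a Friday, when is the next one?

17 March 2013

March 2013 starts on a Friday; its first Sunday is the 3rd, so the 3rd Sunday is the 17th — 17 March 2013.
17 March 2013 is after 15 March 2013, so that is the next one.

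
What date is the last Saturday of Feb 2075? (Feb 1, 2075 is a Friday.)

Feb 2075 begins on a Friday, so the first Saturday is Feb 2 (1 day later).
Feb 2075 has 28 days. Adding weeks: 2, 9, 16, 23 — the last one ≤ 28 is the 23rd.

Feb 23, 2075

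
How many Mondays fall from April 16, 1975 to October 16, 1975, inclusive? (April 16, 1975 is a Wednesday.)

26

April 16, 1975 is a Wednesday; the first Monday on or after it is April 21, 1975 (5 days later).
From April 21, 1975 to October 16, 1975: 9 + 31 + 30 + 31 + 31 + 30 + 16 = 178 days (rest of April, May, June, July, August, September, October).
178 ÷ 7 = 25 full weeks with remainder 3, so 25 more Mondays after the first → 26.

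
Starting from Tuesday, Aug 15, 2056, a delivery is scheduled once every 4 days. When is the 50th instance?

The 50th occurrence is 49 intervals after the first: 49 × 4 = 196 days after Aug 15, 2056.
Aug has 31 days — 16 days to the end of Aug leaves 180.
Sep has 30 days (150 left).
Oct has 31 days (119 left).
Nov has 30 days (89 left).
Dec has 31 days (58 left).
Jan has 31 days (27 left).
27 days into Feb → Feb 27, 2057.

Feb 27, 2057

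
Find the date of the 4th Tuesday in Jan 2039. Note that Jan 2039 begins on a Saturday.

Jan 2039 begins on a Saturday, so the first Tuesday is Jan 4 (3 days later).
The 4th Tuesday is 3 weeks later: 4 + 21 = 25.

Jan 25, 2039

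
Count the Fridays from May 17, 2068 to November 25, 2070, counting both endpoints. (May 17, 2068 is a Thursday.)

May 17, 2068 is a Thursday; the first Friday on or after it is May 18, 2068 (1 day later).
From May 18, 2068 to November 25, 2070: 227 + 365 + 329 = 921 days (rest of 2068, 2069, to November 25, 2070 in 2070).
921 ÷ 7 = 131 full weeks with remainder 4, so 131 more Fridays after the first → 132.

132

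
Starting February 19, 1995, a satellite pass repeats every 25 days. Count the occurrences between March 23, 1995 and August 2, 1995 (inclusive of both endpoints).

5

Occurrences land 25·i days after February 19, 1995 for i = 0, 1, 2, …
March 23, 1995 is 32 days after the start; 32 ÷ 25 = 1 remainder 7; since the remainder is 7, round up to i = 2. First occurrence in the window: #3 on April 10, 1995 (2×25 = 50 days in).
August 2, 1995 is 164 days after the start; 164 ÷ 25 = 6 remainder 14. Last occurrence in the window: #7 on July 19, 1995.
Occurrences #3 through #7: 5 in total.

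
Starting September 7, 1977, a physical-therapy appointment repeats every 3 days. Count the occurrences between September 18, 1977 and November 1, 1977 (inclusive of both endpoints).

Occurrences land 3·i days after September 7, 1977 for i = 0, 1, 2, …
September 18, 1977 is 11 days after the start; 11 ÷ 3 = 3 remainder 2; since the remainder is 2, round up to i = 4. First occurrence in the window: #5 on September 19, 1977 (4×3 = 12 days in).
November 1, 1977 is 55 days after the start; 55 ÷ 3 = 18 remainder 1. Last occurrence in the window: #19 on October 31, 1977.
Occurrences #5 through #19: 15 in total.

15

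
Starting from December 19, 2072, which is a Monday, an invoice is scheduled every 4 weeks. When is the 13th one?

November 20, 2073

The 13th occurrence is 12 intervals after the first: 12 × 28 = 336 days after December 19, 2072.
December has 31 days — 12 days to the end of December leaves 324.
January has 31 days (293 left).
February has 28 days (265 left).
March has 31 days (234 left).
April has 30 days (204 left).
May has 31 days (173 left).
June has 30 days (143 left).
July has 31 days (112 left).
August has 31 days (81 left).
September has 30 days (51 left).
October has 31 days (20 left).
20 days into November → November 20, 2073.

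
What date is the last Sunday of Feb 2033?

The first Sunday of Feb 2033 is Feb 6.
Feb 2033 has 28 days. Adding weeks: 6, 13, 20, 27 — the last one ≤ 28 is the 27th.

Feb 27, 2033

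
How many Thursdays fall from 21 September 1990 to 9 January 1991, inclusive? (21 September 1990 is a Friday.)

21 September 1990 is a Friday; the first Thursday on or after it is 27 September 1990 (6 days later).
From 27 September 1990 to 9 January 1991: 3 + 31 + 30 + 31 + 9 = 104 days (rest of September, October, November, December, January).
104 ÷ 7 = 14 full weeks with remainder 6, so 14 more Thursdays after the first → 15.

15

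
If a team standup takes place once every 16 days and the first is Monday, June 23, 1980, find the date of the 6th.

September 11, 1980

The 6th occurrence is 5 intervals after the first: 5 × 16 = 80 days after June 23, 1980.
June has 30 days — 7 days to the end of June leaves 73.
July has 31 days (42 left).
August has 31 days (11 left).
11 days into September → September 11, 1980.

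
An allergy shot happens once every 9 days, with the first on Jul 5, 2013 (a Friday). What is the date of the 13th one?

The 13th occurrence is 12 intervals after the first: 12 × 9 = 108 days after Jul 5, 2013.
Jul has 31 days — 26 days to the end of Jul leaves 82.
Aug has 31 days (51 left).
Sep has 30 days (21 left).
21 days into Oct → Oct 21, 2013.

Oct 21, 2013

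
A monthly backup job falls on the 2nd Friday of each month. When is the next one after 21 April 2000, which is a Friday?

April 2000 starts on a Saturday; its first Friday is the 7th, so the 2nd Friday is the 14th — 14 April 2000.
That is not after 21 April 2000, so look at May 2000.
May 2000 starts on a Monday; its first Friday is the 5th, so the 2nd Friday is the 12th — 12 May 2000.

12 May 2000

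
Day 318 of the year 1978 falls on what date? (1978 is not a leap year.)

Nov 14, 1978

Jan has 31 days (318 − 31 = 287 remain).
Feb has 28 days (287 − 28 = 259 remain).
Mar has 31 days (259 − 31 = 228 remain).
Apr has 30 days (228 − 30 = 198 remain).
May has 31 days (198 − 31 = 167 remain).
Jun has 30 days (167 − 30 = 137 remain).
Jul has 31 days (137 − 31 = 106 remain).
Aug has 31 days (106 − 31 = 75 remain).
Sep has 30 days (75 − 30 = 45 remain).
Oct has 31 days (45 − 31 = 14 remain).
14 into Nov → Nov 14.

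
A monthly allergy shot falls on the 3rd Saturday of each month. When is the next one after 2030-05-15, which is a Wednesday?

2030-05-18

May 2030 starts on a Wednesday; its first Saturday is the 4th, so the 3rd Saturday is the 18th — 2030-05-18.
2030-05-18 is after 2030-05-15, so that is the next one.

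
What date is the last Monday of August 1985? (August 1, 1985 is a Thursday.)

August 1985 begins on a Thursday, so the first Monday is August 5 (4 days later).
August 1985 has 31 days. Adding weeks: 5, 12, 19, 26 — the last one ≤ 31 is the 26th.

1985-08-26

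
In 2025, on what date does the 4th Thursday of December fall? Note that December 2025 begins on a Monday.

December 2025 begins on a Monday, so the first Thursday is December 4 (3 days later).
The 4th Thursday is 3 weeks later: 4 + 21 = 25.

December 25, 2025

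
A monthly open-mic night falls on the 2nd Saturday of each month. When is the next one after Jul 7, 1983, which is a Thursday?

Jul 1983 starts on a Friday; its first Saturday is the 2nd, so the 2nd Saturday is the 9th — Jul 9, 1983.
Jul 9, 1983 is after Jul 7, 1983, so that is the next one.

Jul 9, 1983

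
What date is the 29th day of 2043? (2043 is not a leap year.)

2043-01-29

29 into January → January 29.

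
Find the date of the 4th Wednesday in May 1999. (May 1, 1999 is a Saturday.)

May 1999 begins on a Saturday, so the first Wednesday is May 5 (4 days later).
The 4th Wednesday is 3 weeks later: 5 + 21 = 26.

May 26, 1999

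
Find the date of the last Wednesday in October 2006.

October 2006 begins on a Sunday, so the first Wednesday is October 4 (3 days later).
October 2006 has 31 days. Adding weeks: 4, 11, 18, 25 — the last one ≤ 31 is the 25th.

2006-10-25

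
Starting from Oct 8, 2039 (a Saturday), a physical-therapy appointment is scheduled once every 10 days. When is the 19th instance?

The 19th occurrence is 18 intervals after the first: 18 × 10 = 180 days after Oct 8, 2039.
Oct has 31 days — 23 days to the end of Oct leaves 157.
Nov has 30 days (127 left).
Dec has 31 days (96 left).
Jan has 31 days (65 left).
Feb has 29 days (36 left).
Mar has 31 days (5 left).
5 days into Apr → Apr 5, 2040.

Apr 5, 2040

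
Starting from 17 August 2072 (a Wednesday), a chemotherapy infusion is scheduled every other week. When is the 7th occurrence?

The 7th occurrence is 6 intervals after the first: 6 × 14 = 84 days after 17 August 2072.
August has 31 days — 14 days to the end of August leaves 70.
September has 30 days (40 left).
October has 31 days (9 left).
9 days into November → 9 November 2072.

9 November 2072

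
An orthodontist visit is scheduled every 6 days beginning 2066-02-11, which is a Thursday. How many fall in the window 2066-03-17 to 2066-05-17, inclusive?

10

Occurrences land 6·i days after 2066-02-11 for i = 0, 1, 2, …
2066-03-17 is 34 days after the start; 34 ÷ 6 = 5 remainder 4; since the remainder is 4, round up to i = 6. First occurrence in the window: #7 on 2066-03-19 (6×6 = 36 days in).
2066-05-17 is 95 days after the start; 95 ÷ 6 = 15 remainder 5. Last occurrence in the window: #16 on 2066-05-12.
Occurrences #7 through #16: 10 in total.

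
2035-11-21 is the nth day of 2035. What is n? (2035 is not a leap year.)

Days in months before November: 31 + 28 + 31 + 30 + 31 + 30 + 31 + 31 + 30 + 31 = 304.
Plus 21 days into November → day 325.

325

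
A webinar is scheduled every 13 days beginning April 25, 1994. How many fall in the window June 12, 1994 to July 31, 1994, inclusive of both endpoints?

4

Occurrences land 13·i days after April 25, 1994 for i = 0, 1, 2, …
June 12, 1994 is 48 days after the start; 48 ÷ 13 = 3 remainder 9; since the remainder is 9, round up to i = 4. First occurrence in the window: #5 on June 16, 1994 (4×13 = 52 days in).
July 31, 1994 is 97 days after the start; 97 ÷ 13 = 7 remainder 6. Last occurrence in the window: #8 on July 25, 1994.
Occurrences #5 through #8: 4 in total.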